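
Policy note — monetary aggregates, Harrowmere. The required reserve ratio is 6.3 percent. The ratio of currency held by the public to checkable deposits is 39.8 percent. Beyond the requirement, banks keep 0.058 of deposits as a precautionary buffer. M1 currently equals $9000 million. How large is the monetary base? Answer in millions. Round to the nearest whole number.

The money multiplier is m = (1 + c) / (rr + e + c) = (1 + 0.398) / (0.063 + 0.058 + 0.398) ≈ 2.69364.
MB = M / m = 9000 / 2.69364 ≈ 3341.2037 million.

$3341 million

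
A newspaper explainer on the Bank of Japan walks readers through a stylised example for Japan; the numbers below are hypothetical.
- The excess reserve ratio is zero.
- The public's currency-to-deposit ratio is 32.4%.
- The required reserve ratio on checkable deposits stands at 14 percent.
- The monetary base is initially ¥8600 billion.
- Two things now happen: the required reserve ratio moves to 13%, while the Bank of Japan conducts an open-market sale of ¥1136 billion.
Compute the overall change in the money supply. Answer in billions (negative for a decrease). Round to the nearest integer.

-2772 billion

Before: m₁ = (1 + 0.324) / (0.14 + 0.324) ≈ 2.85345, MB₁ = 8600, so M₁ = 2.85345 × 8600 = 24539.67 billion.
After: m₂ = (1 + 0.324) / (0.13 + 0.324) ≈ 2.91630, MB₂ = 8600 − 1136 = 7464, so M₂ = 2.91630 × 7464 = 21767.2632 billion.
ΔM = M₂ − M₁ = 21767.2632 − 24539.67 = -2772.4068 billion.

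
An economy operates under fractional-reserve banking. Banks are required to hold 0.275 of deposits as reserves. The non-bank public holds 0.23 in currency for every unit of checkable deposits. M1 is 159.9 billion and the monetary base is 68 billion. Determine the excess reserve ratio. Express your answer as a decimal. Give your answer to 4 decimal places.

Using m = M/MB = 159.9/68 ≈ 2.351471. Since m = (1 + c)/(c + rr + e), the denominator satisfies c + rr + e = (1 + c)/m = (1 + 0.23) / 2.351471 ≈ 0.523077.
With c = 0.23 and rr = 0.275, the excess reserve ratio is 0.523077 − 0.23 − 0.275 = 0.018077.

0.0181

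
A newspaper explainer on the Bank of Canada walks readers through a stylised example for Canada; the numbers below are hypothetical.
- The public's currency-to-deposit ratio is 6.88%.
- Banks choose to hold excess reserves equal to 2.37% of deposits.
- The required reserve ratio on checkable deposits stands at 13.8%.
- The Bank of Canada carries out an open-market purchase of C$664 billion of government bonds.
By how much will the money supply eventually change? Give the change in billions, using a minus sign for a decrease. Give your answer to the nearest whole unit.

C$3079 billion

The money multiplier is m = (1 + c) / (rr + e + c) = (1 + 0.0688) / (0.138 + 0.0237 + 0.0688) ≈ 4.6369.
The purchase adds 664 billion of base, so ΔM = m × ΔMB = 4.6369 × (+664) = 3078.9016 billion.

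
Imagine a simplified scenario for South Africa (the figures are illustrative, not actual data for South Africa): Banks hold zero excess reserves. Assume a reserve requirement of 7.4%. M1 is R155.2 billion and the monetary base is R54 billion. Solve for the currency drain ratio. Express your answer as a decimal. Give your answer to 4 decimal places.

Using m = M/MB = 155.2/54 ≈ 2.874074. From m = (1 + c)/(c + rr + e), rearranging gives 1 + c = m·(c + rr + e), so c·(1 − m) = m·(rr + e) − 1.
Hence c = [m·(rr + e) − 1]/(1 − m) = [2.874074 × (0.074 + 0) − 1] / (1 − 2.874074) ≈ 0.420111.

0.4201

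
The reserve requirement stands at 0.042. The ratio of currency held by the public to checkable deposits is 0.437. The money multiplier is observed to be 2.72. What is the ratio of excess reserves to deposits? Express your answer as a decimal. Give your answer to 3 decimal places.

0.049

Using m = 2.72. Since m = (1 + c)/(c + rr + e), the denominator satisfies c + rr + e = (1 + c)/m = (1 + 0.437) / 2.72 ≈ 0.528309.
With c = 0.437 and rr = 0.042, the ratio of excess reserves to deposits is 0.528309 − 0.437 − 0.042 = 0.049309.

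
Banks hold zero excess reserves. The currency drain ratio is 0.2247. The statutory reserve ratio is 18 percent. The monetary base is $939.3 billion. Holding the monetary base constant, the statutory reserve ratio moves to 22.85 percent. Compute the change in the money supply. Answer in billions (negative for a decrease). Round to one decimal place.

-304.2 billion

Initially m₁ = (1 + 0.2247) / (0.18 + 0.2247) ≈ 3.02619, so M₁ = 3.02619 × 939.3 ≈ 2842.5003 billion.
After the change m₂ = (1 + 0.2247) / (0.2285 + 0.2247) ≈ 2.70234, so M₂ = 2.70234 × 939.3 ≈ 2538.308 billion.
ΔM = M₂ − M₁ = 2538.308 − 2842.5003 = -304.1923 billion.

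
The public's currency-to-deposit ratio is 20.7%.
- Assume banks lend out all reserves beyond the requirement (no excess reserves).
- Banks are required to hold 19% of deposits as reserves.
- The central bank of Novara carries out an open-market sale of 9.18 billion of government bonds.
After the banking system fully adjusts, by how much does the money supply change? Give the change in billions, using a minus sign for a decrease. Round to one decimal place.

The money multiplier is m = (1 + c) / (rr + c) = (1 + 0.207) / (0.19 + 0.207) ≈ 3.0403.
The sale removes 9.18 billion of base, so ΔM = m × ΔMB = 3.0403 × (−9.18) ≈ -27.91 billion.

-27.9 billion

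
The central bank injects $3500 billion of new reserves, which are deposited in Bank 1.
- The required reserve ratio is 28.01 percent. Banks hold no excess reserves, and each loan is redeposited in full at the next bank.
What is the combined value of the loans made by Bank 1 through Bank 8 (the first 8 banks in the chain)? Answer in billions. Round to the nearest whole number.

$8347 billion

Bank i lends (1 − rr)^i of the original deposit: Bank 1 lends 3500·0.7199 = 2519.6500, Bank 2 lends 3500·0.7199² ≈ 1813.8960, and so on.
Summing a geometric series: total = 3500·[0.7199·(1 − 0.7199^8) / (1 − 0.7199)] ≈ 8346.5974 billion.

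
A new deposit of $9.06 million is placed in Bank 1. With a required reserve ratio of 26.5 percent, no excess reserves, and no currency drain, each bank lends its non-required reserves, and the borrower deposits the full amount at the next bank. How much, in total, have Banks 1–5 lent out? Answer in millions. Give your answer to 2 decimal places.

Bank i lends (1 − rr)^i of the original deposit: Bank 1 lends 9.06·0.7350 = 6.6591, Bank 2 lends 9.06·0.7350² ≈ 4.8944, and so on.
Summing a geometric series: total = 9.06·[0.7350·(1 − 0.7350^5) / (1 − 0.7350)] ≈ 19.7385 million.

$19.74 million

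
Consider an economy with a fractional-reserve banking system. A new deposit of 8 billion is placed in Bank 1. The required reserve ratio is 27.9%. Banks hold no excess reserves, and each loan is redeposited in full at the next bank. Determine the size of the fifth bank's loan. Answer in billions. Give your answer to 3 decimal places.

Each bank lends a fraction (1 − rr) = 0.7210 of the deposit it receives, so Bank 5 receives 8·0.7210^4 and lends 8·0.7210^5 ≈ 1.5587 billion.

1.559 billion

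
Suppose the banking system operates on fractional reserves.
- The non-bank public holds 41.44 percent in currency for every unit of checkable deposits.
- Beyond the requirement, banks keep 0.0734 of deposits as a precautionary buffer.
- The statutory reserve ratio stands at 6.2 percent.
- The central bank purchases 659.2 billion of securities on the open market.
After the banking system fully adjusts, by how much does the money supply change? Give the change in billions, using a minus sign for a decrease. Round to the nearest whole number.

1696 billion

The money multiplier is m = (1 + c) / (rr + e + c) = (1 + 0.4144) / (0.062 + 0.0734 + 0.4144) ≈ 2.5726.
The purchase adds 659.2 billion of base, so ΔM = m × ΔMB = 2.5726 × (+659.2) ≈ 1695.8579 billion.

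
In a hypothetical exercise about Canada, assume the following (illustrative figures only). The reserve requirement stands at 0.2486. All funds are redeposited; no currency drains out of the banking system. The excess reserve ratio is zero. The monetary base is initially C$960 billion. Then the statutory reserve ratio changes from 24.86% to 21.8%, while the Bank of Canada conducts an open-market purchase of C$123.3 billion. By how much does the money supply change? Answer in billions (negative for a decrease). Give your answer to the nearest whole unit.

Before: m₁ = 1 / (0.2486) ≈ 4.02253, MB₁ = 960, so M₁ = 4.02253 × 960 = 3861.6288 billion.
After: m₂ = 1 / (0.218) ≈ 4.58716, MB₂ = 960 + 123.3 = 1083.3, so M₂ = 4.58716 × 1083.3 ≈ 4969.2704 billion.
ΔM = M₂ − M₁ = 4969.2704 − 3861.6288 = 1107.6416 billion.

C$1108 billion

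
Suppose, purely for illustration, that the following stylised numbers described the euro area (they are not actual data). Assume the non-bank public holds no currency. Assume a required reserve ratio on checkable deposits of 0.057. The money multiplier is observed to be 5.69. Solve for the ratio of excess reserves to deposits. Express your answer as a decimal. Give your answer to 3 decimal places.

0.119

Using m = 5.69. Since m = (1 + c)/(c + rr + e), the denominator satisfies c + rr + e = (1 + c)/m = (1 + 0) / 5.69 ≈ 0.175747.
With c = 0 and rr = 0.057, the ratio of excess reserves to deposits is 0.175747 − 0 − 0.057 = 0.118747.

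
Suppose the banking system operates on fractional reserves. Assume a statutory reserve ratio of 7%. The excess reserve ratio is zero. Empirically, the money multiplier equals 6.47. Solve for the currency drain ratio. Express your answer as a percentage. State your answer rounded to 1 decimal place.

10.0%

Using m = 6.47. From m = (1 + c)/(c + rr + e), rearranging gives 1 + c = m·(c + rr + e), so c·(1 − m) = m·(rr + e) − 1.
Hence c = [m·(rr + e) − 1]/(1 − m) = [6.47 × (0.07 + 0) − 1] / (1 − 6.47) ≈ 0.100018.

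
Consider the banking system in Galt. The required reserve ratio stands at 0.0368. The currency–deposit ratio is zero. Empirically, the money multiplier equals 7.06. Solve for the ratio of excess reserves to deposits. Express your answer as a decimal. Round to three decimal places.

0.105

Using m = 7.06. Since m = (1 + c)/(c + rr + e), the denominator satisfies c + rr + e = (1 + c)/m = (1 + 0) / 7.06 ≈ 0.141643.
With c = 0 and rr = 0.0368, the ratio of excess reserves to deposits is 0.141643 − 0 − 0.0368 = 0.104843.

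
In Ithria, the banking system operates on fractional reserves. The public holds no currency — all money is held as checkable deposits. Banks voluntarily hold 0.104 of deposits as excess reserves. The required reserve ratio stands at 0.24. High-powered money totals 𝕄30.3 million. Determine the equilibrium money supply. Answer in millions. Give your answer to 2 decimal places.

𝕄88.08 million

The money multiplier is m = 1 / (rr + e) = 1 / (0.24 + 0.104) ≈ 2.90698.
So M = m × MB = 2.90698 × 30.3 ≈ 88.0815 million.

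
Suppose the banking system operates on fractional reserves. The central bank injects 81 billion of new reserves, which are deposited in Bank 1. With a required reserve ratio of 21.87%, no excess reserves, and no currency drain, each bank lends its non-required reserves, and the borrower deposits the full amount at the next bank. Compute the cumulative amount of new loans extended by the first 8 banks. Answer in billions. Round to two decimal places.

Bank i lends (1 − rr)^i of the original deposit: Bank 1 lends 81·0.7813 = 63.2853, Bank 2 lends 81·0.7813² ≈ 49.4448, and so on.
Summing a geometric series: total = 81·[0.7813·(1 − 0.7813^8) / (1 − 0.7813)] ≈ 249.1916 billion.

249.19 billion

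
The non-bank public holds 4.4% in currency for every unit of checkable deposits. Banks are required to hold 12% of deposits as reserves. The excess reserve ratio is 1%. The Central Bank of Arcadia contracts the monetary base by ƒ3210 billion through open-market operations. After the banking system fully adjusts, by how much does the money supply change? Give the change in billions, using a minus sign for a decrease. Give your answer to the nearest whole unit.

-19260 billion

The money multiplier is m = (1 + c) / (rr + e + c) = (1 + 0.044) / (0.12 + 0.01 + 0.044) = 6.
The sale removes 3210 billion of base, so ΔM = m × ΔMB = 6 × (−3210) = -19260 billion.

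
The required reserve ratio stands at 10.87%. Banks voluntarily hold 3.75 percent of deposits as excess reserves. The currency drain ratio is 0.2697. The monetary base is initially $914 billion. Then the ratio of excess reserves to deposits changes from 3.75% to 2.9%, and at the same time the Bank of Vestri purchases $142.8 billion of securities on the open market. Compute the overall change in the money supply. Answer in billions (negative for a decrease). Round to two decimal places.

$503.27 billion

Before: m₁ = (1 + 0.2697) / (0.1087 + 0.0375 + 0.2697) ≈ 3.0528973, MB₁ = 914, so M₁ = 3.0528973 × 914 ≈ 2790.3481 billion.
After: m₂ = (1 + 0.2697) / (0.1087 + 0.029 + 0.2697) ≈ 3.1165930, MB₂ = 914 + 142.8 = 1056.8, so M₂ = 3.1165930 × 1056.8 ≈ 3293.6155 billion.
ΔM = M₂ − M₁ = 3293.6155 − 2790.3481 = 503.2674 billion.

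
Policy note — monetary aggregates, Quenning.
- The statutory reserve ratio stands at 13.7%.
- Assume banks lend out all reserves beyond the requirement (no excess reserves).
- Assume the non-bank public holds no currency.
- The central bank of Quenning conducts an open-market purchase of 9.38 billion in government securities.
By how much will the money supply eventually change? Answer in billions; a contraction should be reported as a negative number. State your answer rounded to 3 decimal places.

68.467 billion

The simple money multiplier is m = 1/rr = 1/0.137 ≈ 7.29927.
An open-market purchase increases the monetary base by 9.38 billion, so ΔM = m × ΔMB = 7.29927 × 9.38 ≈ 68.4672 billion.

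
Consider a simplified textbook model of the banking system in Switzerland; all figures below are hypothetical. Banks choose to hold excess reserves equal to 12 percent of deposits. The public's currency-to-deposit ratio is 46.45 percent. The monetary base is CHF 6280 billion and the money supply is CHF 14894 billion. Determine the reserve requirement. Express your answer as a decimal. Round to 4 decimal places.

0.0330

Using m = M/MB = 14894/6280 ≈ 2.371656. Since m = (1 + c)/(c + rr + e), the denominator satisfies c + rr + e = (1 + c)/m = (1 + 0.4645) / 2.371656 ≈ 0.617501.
With c = 0.4645 and e = 0.12, the reserve requirement is 0.617501 − 0.4645 − 0.12 = 0.033001.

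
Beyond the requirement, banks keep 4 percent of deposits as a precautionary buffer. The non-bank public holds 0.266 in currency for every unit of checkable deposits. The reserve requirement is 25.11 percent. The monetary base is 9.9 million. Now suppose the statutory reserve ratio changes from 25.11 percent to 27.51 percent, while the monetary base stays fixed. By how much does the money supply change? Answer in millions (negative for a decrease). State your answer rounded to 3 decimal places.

-0.929 million

Initially m₁ = (1 + 0.266) / (0.2511 + 0.04 + 0.266) ≈ 2.27248, so M₁ = 2.27248 × 9.9 ≈ 22.4976 million.
After the change m₂ = (1 + 0.266) / (0.2751 + 0.04 + 0.266) ≈ 2.17863, so M₂ = 2.17863 × 9.9 ≈ 21.5684 million.
ΔM = M₂ − M₁ = 21.5684 − 22.4976 = -0.9292 million.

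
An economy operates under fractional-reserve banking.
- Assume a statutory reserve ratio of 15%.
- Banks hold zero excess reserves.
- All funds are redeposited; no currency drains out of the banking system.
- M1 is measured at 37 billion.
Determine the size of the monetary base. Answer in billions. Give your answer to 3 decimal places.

With no currency drain and no excess reserves, the money multiplier is m = 1/rr = 1/0.15 ≈ 6.666667.
The monetary base is MB = M / m = 37 / 6.666667 ≈ 5.55 billion.

5.550 billion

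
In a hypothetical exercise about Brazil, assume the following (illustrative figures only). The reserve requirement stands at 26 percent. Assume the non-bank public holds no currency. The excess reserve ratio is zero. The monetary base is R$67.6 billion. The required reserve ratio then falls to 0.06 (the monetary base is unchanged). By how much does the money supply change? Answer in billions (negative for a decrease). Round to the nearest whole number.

R$867 billion

Initially m₁ = 1 / (0.26) ≈ 3.8462, so M₁ = 3.8462 × 67.6 ≈ 260.0031 billion.
After the change m₂ = 1 / (0.06) ≈ 16.6667, so M₂ = 16.6667 × 67.6 ≈ 1126.6689 billion.
ΔM = M₂ − M₁ = 1126.6689 − 260.0031 = 866.6658 billion.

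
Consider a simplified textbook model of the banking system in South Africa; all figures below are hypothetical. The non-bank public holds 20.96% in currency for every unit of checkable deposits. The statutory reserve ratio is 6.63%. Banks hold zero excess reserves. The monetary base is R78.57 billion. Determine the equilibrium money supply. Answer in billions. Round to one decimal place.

The money multiplier is m = (1 + c) / (rr + c) = (1 + 0.2096) / (0.0663 + 0.2096) ≈ 4.3842.
So M = m × MB = 4.3842 × 78.57 ≈ 344.4666 billion.

R344.5 billion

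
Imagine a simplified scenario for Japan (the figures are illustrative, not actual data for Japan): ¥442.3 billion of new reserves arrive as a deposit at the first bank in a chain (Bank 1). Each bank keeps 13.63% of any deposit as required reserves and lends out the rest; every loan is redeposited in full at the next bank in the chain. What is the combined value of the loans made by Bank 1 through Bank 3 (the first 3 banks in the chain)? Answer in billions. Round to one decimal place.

Bank i lends (1 − rr)^i of the original deposit: Bank 1 lends 442.3·0.8637 ≈ 382.0145, Bank 2 lends 442.3·0.8637² ≈ 329.9459, and so on.
Summing a geometric series: total = 442.3·[0.8637·(1 − 0.8637^3) / (1 − 0.8637)] ≈ 996.9347 billion.

¥996.9 billion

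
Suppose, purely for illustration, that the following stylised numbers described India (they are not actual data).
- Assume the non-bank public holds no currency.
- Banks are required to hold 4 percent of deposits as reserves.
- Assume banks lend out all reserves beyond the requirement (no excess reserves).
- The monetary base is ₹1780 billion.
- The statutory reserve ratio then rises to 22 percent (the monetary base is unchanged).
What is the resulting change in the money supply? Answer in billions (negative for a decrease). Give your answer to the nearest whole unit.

-36409 billion

Initially m₁ = 1 / (0.04) = 25, so M₁ = 25 × 1780 = 44500 billion.
After the change m₂ = 1 / (0.22) ≈ 4.54545, so M₂ = 4.54545 × 1780 = 8090.901 billion.
ΔM = M₂ − M₁ = 8090.901 − 44500 = -36409.099 billion.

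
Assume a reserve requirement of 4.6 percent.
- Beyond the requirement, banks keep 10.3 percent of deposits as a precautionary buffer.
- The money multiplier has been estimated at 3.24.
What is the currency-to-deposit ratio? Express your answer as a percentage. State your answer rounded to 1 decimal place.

Using m = 3.24. From m = (1 + c)/(c + rr + e), rearranging gives 1 + c = m·(c + rr + e), so c·(1 − m) = m·(rr + e) − 1.
Hence c = [m·(rr + e) − 1]/(1 − m) = [3.24 × (0.046 + 0.103) − 1] / (1 − 3.24) ≈ 0.230911.

23.1%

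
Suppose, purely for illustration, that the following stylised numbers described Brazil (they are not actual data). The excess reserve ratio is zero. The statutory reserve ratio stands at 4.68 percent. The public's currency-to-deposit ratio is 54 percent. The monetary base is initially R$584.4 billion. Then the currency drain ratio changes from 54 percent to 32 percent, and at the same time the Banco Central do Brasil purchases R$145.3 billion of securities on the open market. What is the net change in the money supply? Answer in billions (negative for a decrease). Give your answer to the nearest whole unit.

Before: m₁ = (1 + 0.54) / (0.0468 + 0.54) ≈ 2.6244, MB₁ = 584.4, so M₁ = 2.6244 × 584.4 ≈ 1533.6994 billion.
After: m₂ = (1 + 0.32) / (0.0468 + 0.32) ≈ 3.5987, MB₂ = 584.4 + 145.3 = 729.7, so M₂ = 3.5987 × 729.7 ≈ 2625.9714 billion.
ΔM = M₂ − M₁ = 2625.9714 − 1533.6994 = 1092.272 billion.

R$1092 billion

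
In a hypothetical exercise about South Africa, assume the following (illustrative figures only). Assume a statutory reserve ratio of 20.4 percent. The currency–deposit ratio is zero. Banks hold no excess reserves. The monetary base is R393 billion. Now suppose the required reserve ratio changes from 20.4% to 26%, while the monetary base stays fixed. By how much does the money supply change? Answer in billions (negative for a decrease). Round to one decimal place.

Initially m₁ = 1 / (0.204) ≈ 4.90196, so M₁ = 4.90196 × 393 ≈ 1926.4703 billion.
After the change m₂ = 1 / (0.26) ≈ 3.84615, so M₂ = 3.84615 × 393 ≈ 1511.537 billion.
ΔM = M₂ − M₁ = 1511.537 − 1926.4703 = -414.9333 billion.

-414.9 billion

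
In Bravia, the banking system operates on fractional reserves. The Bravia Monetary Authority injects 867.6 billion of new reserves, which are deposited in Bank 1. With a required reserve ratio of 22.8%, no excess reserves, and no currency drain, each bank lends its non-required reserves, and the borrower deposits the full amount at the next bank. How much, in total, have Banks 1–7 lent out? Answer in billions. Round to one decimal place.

Bank i lends (1 − rr)^i of the original deposit: Bank 1 lends 867.6·0.7720 = 669.7872, Bank 2 lends 867.6·0.7720² ≈ 517.0757, and so on.
Summing a geometric series: total = 867.6·[0.7720·(1 − 0.7720^7) / (1 − 0.7720)] ≈ 2457.5727 billion.

2457.6 billion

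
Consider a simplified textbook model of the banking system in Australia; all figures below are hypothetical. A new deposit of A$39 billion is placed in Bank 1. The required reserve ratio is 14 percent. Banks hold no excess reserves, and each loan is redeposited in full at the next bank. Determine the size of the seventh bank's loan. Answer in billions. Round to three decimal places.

Each bank lends a fraction (1 − rr) = 0.8600 of the deposit it receives, so Bank 7 receives 39·0.8600^6 and lends 39·0.8600^7 ≈ 13.5692 billion.

A$13.569 billion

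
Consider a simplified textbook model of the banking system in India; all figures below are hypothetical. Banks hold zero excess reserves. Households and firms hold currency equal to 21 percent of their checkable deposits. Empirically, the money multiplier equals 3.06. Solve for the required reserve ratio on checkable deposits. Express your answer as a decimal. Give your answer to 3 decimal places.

0.185

Using m = 3.06. Since m = (1 + c)/(c + rr + e), the denominator satisfies c + rr + e = (1 + c)/m = (1 + 0.21) / 3.06 ≈ 0.395425.
With c = 0.21 and e = 0, the required reserve ratio on checkable deposits is 0.395425 − 0.21 − 0 = 0.185425.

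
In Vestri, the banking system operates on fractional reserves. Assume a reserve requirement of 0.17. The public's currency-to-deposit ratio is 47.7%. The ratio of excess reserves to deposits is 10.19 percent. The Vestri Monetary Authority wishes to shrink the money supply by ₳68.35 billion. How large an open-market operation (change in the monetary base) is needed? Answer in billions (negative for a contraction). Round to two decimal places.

-34.66 billion

The money multiplier is m = (1 + c) / (rr + e + c) = (1 + 0.477) / (0.17 + 0.1019 + 0.477) ≈ 1.97223.
ΔMB = ΔM / m = (−68.35) / 1.97223 ≈ -34.6562 billion.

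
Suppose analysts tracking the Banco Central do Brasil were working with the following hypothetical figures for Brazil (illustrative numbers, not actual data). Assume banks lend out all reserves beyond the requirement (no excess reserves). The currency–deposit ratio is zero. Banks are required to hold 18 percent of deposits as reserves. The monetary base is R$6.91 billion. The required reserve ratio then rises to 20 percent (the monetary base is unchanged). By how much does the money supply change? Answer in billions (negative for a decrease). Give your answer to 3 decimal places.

-3.839 billion

Initially m₁ = 1 / (0.18) ≈ 5.55556, so M₁ = 5.55556 × 6.91 ≈ 38.3889 billion.
After the change m₂ = 1 / (0.2) = 5, so M₂ = 5 × 6.91 = 34.55 billion.
ΔM = M₂ − M₁ = 34.55 − 38.3889 = -3.8389 billion.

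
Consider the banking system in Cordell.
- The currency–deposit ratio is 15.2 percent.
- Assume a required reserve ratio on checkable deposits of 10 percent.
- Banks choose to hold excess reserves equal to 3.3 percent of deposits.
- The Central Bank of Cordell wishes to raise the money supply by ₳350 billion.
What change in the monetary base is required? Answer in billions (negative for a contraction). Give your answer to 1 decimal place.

₳86.6 billion

The money multiplier is m = (1 + c) / (rr + e + c) = (1 + 0.152) / (0.1 + 0.033 + 0.152) ≈ 4.04211.
ΔMB = ΔM / m = (+350) / 4.04211 ≈ 86.5884 billion.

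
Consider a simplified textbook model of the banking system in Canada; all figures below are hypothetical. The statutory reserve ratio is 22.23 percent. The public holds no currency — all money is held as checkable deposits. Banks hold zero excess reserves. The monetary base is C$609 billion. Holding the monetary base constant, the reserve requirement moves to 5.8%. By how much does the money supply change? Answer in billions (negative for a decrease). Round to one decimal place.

Initially m₁ = 1 / (0.2223) ≈ 4.49843, so M₁ = 4.49843 × 609 ≈ 2739.5439 billion.
After the change m₂ = 1 / (0.058) ≈ 17.24138, so M₂ = 17.24138 × 609 ≈ 10500.0004 billion.
ΔM = M₂ − M₁ = 10500.0004 − 2739.5439 = 7760.4565 billion.

C$7760.5 billion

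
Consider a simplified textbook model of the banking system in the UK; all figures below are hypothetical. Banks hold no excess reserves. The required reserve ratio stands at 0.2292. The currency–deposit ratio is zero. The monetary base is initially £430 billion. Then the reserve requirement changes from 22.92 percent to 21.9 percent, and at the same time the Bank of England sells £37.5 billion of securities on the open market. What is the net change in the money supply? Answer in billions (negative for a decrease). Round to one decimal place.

-83.9 billion

Before: m₁ = 1 / (0.2292) ≈ 4.36300, MB₁ = 430, so M₁ = 4.36300 × 430 = 1876.09 billion.
After: m₂ = 1 / (0.219) ≈ 4.56621, MB₂ = 430 − 37.5 = 392.5, so M₂ = 4.56621 × 392.5 ≈ 1792.2374 billion.
ΔM = M₂ − M₁ = 1792.2374 − 1876.09 = -83.8526 billion.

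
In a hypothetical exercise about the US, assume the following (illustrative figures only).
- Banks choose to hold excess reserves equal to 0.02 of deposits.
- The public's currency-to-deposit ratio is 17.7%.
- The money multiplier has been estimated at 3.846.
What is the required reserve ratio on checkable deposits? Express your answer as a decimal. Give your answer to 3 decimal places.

Using m = 3.846. Since m = (1 + c)/(c + rr + e), the denominator satisfies c + rr + e = (1 + c)/m = (1 + 0.177) / 3.846 ≈ 0.306032.
With c = 0.177 and e = 0.02, the required reserve ratio on checkable deposits is 0.306032 − 0.177 − 0.02 = 0.109032.

0.109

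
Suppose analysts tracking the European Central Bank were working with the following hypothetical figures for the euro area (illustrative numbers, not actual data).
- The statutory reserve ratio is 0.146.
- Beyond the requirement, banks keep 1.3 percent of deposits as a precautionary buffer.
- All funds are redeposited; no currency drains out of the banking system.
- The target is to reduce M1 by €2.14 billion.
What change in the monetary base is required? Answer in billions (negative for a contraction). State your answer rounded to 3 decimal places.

The money multiplier is m = 1 / (rr + e) = 1 / (0.146 + 0.013) ≈ 6.28931.
ΔMB = ΔM / m = (−2.14) / 6.28931 ≈ -0.3403 billion.

-0.340 billion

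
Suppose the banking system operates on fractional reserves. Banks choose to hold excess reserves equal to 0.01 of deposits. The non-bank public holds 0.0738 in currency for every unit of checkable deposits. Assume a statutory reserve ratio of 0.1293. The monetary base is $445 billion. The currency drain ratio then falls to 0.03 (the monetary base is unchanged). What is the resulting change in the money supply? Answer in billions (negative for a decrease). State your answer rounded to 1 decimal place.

Initially m₁ = (1 + 0.0738) / (0.1293 + 0.01 + 0.0738) ≈ 5.03895, so M₁ = 5.03895 × 445 ≈ 2242.3328 billion.
After the change m₂ = (1 + 0.03) / (0.1293 + 0.01 + 0.03) ≈ 6.08387, so M₂ = 6.08387 × 445 ≈ 2707.3221 billion.
ΔM = M₂ − M₁ = 2707.3221 − 2242.3328 = 464.9893 billion.

$465.0 billion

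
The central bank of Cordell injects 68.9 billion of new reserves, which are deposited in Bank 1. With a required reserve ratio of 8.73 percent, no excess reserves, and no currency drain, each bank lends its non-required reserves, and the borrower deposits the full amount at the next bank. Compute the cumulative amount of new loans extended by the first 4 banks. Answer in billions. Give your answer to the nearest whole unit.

220 billion

Bank i lends (1 − rr)^i of the original deposit: Bank 1 lends 68.9·0.9127 ≈ 62.8850, Bank 2 lends 68.9·0.9127² ≈ 57.3952, and so on.
Summing a geometric series: total = 68.9·[0.9127·(1 − 0.9127^4) / (1 − 0.9127)] ≈ 220.4762 billion.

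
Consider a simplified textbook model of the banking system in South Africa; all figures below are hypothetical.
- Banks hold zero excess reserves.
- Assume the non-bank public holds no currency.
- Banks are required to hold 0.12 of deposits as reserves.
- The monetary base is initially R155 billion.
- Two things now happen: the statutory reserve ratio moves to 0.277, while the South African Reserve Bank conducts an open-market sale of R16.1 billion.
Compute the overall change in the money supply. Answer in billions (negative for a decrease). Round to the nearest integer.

Before: m₁ = 1 / (0.12) ≈ 8.3333, MB₁ = 155, so M₁ = 8.3333 × 155 = 1291.6615 billion.
After: m₂ = 1 / (0.277) ≈ 3.6101, MB₂ = 155 − 16.1 = 138.9, so M₂ = 3.6101 × 138.9 ≈ 501.4429 billion.
ΔM = M₂ − M₁ = 501.4429 − 1291.6615 = -790.2186 billion.

-790 billion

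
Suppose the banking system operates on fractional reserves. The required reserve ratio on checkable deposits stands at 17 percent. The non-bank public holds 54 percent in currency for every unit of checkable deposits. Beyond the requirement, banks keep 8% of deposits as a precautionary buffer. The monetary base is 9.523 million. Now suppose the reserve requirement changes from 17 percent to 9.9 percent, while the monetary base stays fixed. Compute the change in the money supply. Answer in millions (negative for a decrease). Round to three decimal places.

Initially m₁ = (1 + 0.54) / (0.17 + 0.08 + 0.54) ≈ 1.94937, so M₁ = 1.94937 × 9.523 ≈ 18.5639 million.
After the change m₂ = (1 + 0.54) / (0.099 + 0.08 + 0.54) ≈ 2.14186, so M₂ = 2.14186 × 9.523 ≈ 20.3969 million.
ΔM = M₂ − M₁ = 20.3969 − 18.5639 = 1.833 million.

1.833 million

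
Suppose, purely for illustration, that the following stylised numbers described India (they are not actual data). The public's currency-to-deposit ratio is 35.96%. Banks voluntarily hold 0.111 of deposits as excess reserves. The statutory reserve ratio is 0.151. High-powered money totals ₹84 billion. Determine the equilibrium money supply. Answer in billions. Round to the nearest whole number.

₹184 billion

The money multiplier is m = (1 + c) / (rr + e + c) = (1 + 0.3596) / (0.151 + 0.111 + 0.3596) ≈ 2.1873.
So M = m × MB = 2.1873 × 84 = 183.7332 billion.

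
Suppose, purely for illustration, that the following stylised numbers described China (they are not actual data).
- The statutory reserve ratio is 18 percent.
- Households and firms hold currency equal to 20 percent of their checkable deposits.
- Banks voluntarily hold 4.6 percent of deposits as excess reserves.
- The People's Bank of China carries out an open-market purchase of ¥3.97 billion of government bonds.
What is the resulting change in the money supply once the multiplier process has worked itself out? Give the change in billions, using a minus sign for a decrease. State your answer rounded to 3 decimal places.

¥11.183 billion

The money multiplier is m = (1 + c) / (rr + e + c) = (1 + 0.2) / (0.18 + 0.046 + 0.2) ≈ 2.81690.
The purchase adds 3.97 billion of base, so ΔM = m × ΔMB = 2.81690 × (+3.97) ≈ 11.1831 billion.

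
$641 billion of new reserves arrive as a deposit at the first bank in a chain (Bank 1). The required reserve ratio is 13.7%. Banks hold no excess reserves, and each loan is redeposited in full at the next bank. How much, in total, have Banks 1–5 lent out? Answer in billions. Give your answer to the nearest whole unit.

$2105 billion

Bank i lends (1 − rr)^i of the original deposit: Bank 1 lends 641·0.8630 = 553.1830, Bank 2 lends 641·0.8630² ≈ 477.3969, and so on.
Summing a geometric series: total = 641·[0.8630·(1 − 0.8630^5) / (1 − 0.8630)] ≈ 2104.9639 billion.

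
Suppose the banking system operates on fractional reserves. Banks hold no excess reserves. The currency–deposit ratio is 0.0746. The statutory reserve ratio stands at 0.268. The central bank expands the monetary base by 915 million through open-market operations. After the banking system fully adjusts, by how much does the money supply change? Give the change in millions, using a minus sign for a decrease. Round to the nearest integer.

2870 million

The money multiplier is m = (1 + c) / (rr + c) = (1 + 0.0746) / (0.268 + 0.0746) ≈ 3.1366.
The purchase adds 915 million of base, so ΔM = m × ΔMB = 3.1366 × (+915) = 2869.989 million.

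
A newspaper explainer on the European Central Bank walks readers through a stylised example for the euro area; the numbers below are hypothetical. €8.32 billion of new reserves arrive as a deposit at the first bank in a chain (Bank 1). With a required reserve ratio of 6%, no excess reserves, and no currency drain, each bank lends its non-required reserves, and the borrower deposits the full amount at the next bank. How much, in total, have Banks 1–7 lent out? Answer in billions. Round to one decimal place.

€45.8 billion

Bank i lends (1 − rr)^i of the original deposit: Bank 1 lends 8.32·0.9400 = 7.8208, Bank 2 lends 8.32·0.9400² ≈ 7.3516, and so on.
Summing a geometric series: total = 8.32·[0.9400·(1 − 0.9400^7) / (1 − 0.9400)] ≈ 45.8198 billion.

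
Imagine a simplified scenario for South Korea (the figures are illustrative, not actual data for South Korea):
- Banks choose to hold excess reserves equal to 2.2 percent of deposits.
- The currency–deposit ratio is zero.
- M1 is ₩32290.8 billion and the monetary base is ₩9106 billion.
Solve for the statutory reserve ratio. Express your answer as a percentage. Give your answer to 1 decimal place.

Using m = M/MB = 32290.8/9106 ≈ 3.546101. Since m = (1 + c)/(c + rr + e), the denominator satisfies c + rr + e = (1 + c)/m = (1 + 0) / 3.546101 ≈ 0.282000.
With c = 0 and e = 0.022, the statutory reserve ratio is 0.282000 − 0 − 0.022 = 0.26.

26.0%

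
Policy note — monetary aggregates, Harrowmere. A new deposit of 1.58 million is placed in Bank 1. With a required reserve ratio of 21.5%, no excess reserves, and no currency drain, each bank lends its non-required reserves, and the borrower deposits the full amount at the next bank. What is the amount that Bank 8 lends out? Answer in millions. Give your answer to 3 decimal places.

Each bank lends a fraction (1 − rr) = 0.7850 of the deposit it receives, so Bank 8 receives 1.58·0.7850^7 and lends 1.58·0.7850^8 ≈ 0.2278 million.

0.228 million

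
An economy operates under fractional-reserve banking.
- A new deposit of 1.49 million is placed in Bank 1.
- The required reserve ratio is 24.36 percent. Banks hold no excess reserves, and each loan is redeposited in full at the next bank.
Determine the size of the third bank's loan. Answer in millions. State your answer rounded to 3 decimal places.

0.645 million

Each bank lends a fraction (1 − rr) = 0.7564 of the deposit it receives, so Bank 3 receives 1.49·0.7564^2 and lends 1.49·0.7564^3 ≈ 0.6448 million.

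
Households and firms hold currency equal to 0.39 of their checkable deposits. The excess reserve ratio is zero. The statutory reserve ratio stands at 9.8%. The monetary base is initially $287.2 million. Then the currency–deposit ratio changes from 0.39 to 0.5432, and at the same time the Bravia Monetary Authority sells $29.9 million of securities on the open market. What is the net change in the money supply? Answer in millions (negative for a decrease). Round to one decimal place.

Before: m₁ = (1 + 0.39) / (0.098 + 0.39) ≈ 2.84836, MB₁ = 287.2, so M₁ = 2.84836 × 287.2 ≈ 818.049 million.
After: m₂ = (1 + 0.5432) / (0.098 + 0.5432) ≈ 2.40674, MB₂ = 287.2 − 29.9 = 257.3, so M₂ = 2.40674 × 257.3 ≈ 619.2542 million.
ΔM = M₂ − M₁ = 619.2542 − 818.049 = -198.7948 million.

-198.8 million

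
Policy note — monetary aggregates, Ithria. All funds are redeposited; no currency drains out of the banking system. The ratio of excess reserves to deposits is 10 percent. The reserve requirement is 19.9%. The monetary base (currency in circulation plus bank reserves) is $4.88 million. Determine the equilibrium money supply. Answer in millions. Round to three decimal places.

$16.321 million

The money multiplier is m = 1 / (rr + e) = 1 / (0.199 + 0.1) ≈ 3.34448.
So M = m × MB = 3.34448 × 4.88 ≈ 16.3211 million.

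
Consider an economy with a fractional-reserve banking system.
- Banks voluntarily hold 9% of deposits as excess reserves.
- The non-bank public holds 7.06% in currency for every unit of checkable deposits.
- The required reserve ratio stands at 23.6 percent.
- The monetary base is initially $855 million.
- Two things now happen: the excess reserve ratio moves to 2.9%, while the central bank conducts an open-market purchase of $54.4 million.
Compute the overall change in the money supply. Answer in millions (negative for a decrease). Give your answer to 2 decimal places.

$593.06 million

Before: m₁ = (1 + 0.0706) / (0.236 + 0.09 + 0.0706) ≈ 2.699445, MB₁ = 855, so M₁ = 2.699445 × 855 ≈ 2308.0255 million.
After: m₂ = (1 + 0.0706) / (0.236 + 0.029 + 0.0706) ≈ 3.190107, MB₂ = 855 + 54.4 = 909.4, so M₂ = 3.190107 × 909.4 ≈ 2901.0833 million.
ΔM = M₂ − M₁ = 2901.0833 − 2308.0255 = 593.0578 million.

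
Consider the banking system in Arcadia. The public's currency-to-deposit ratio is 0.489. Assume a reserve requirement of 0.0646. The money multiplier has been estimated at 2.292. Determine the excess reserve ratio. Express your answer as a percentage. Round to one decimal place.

9.6%

Using m = 2.292. Since m = (1 + c)/(c + rr + e), the denominator satisfies c + rr + e = (1 + c)/m = (1 + 0.489) / 2.292 ≈ 0.649651.
With c = 0.489 and rr = 0.0646, the excess reserve ratio is 0.649651 − 0.489 − 0.0646 = 0.096051.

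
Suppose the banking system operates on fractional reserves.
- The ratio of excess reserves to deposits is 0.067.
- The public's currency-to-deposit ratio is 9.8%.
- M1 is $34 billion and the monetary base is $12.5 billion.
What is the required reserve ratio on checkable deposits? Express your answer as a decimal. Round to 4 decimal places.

0.2387

Using m = M/MB = 34/12.5 = 2.720000. Since m = (1 + c)/(c + rr + e), the denominator satisfies c + rr + e = (1 + c)/m = (1 + 0.098) / 2.720000 ≈ 0.403676.
With c = 0.098 and e = 0.067, the required reserve ratio on checkable deposits is 0.403676 − 0.098 − 0.067 = 0.238676.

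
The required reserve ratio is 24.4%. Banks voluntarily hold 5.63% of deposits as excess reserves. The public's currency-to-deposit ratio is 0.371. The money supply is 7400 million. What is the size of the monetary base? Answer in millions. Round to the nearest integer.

3623 million

The money multiplier is m = (1 + c) / (rr + e + c) = (1 + 0.371) / (0.244 + 0.0563 + 0.371) ≈ 2.04231.
MB = M / m = 7400 / 2.04231 ≈ 3623.3481 million.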